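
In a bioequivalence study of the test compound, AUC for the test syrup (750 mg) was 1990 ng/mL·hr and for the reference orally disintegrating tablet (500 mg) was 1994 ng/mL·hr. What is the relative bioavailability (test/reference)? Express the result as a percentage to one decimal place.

F_rel = 66.5%

F_rel = (AUC_test/D_test) / (AUC_ref/D_ref)
      = (1990/750) / (1994/500)
      = 2.65333 / 3.988 = 0.6653 = 66.53%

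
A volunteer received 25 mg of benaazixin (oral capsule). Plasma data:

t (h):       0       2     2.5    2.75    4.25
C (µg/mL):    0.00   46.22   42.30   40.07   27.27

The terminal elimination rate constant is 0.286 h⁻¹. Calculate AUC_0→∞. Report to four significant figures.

Trapezoidal AUC_0→4.25:
  [0→2]: (0.00+46.22)/2 × 2 = 46.22
  [2→2.5]: (46.22+42.30)/2 × 0.5 = 22.13
  [2.5→2.75]: (42.30+40.07)/2 × 0.25 = 10.29625
  [2.75→4.25]: (40.07+27.27)/2 × 1.5 = 50.505
  Sum = 129.15125 µg/mL·h
Extrapolated tail: C_last / k_e = 27.27 / 0.286 = 95.350
AUC_0→∞ = 129.15125 + 95.350 = 224.50125 µg/mL·h

AUC = 224.5 µg/mL·h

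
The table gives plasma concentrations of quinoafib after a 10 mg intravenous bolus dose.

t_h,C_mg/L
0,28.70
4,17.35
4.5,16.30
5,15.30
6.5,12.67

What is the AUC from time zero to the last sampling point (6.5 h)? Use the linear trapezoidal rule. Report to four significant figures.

AUC = 129.4 mg/L·h

Trapezoidal AUC_0→6.5:
  [0→4]: (28.70+17.35)/2 × 4 = 92.1
  [4→4.5]: (17.35+16.30)/2 × 0.5 = 8.4125
  [4.5→5]: (16.30+15.30)/2 × 0.5 = 7.9
  [5→6.5]: (15.30+12.67)/2 × 1.5 = 20.9775
  Sum = 129.39 mg/L·h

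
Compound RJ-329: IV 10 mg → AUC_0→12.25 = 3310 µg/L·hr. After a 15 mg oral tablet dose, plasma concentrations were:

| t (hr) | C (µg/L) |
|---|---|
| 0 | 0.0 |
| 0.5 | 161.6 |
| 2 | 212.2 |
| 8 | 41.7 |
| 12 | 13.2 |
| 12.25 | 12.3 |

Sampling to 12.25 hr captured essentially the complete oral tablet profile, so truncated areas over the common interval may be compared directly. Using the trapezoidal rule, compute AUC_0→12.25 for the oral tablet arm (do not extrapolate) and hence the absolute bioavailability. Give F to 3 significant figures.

F = 0.241

Trapezoidal AUC_0→12.25 (oral tablet):
  [0→0.5]: (0.0+161.6)/2 × 0.5 = 40.4
  [0.5→2]: (161.6+212.2)/2 × 1.5 = 280.35
  [2→8]: (212.2+41.7)/2 × 6 = 761.7
  [8→12]: (41.7+13.2)/2 × 4 = 109.8
  [12→12.25]: (13.2+12.3)/2 × 0.25 = 3.1875
  Sum = 1195.4375 µg/L·hr
F = (AUC_ev/D_ev)/(AUC_iv/D_iv) = (1195.4375/15)/(3310/10) = 79.6958/331 = 0.2408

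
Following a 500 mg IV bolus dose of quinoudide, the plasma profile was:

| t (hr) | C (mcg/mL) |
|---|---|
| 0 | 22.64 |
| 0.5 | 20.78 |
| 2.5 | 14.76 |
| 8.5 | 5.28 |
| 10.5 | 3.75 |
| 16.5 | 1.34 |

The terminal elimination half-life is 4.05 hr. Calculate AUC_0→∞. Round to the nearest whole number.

Trapezoidal AUC_0→16.5:
  [0→0.5]: (22.64+20.78)/2 × 0.5 = 10.855
  [0.5→2.5]: (20.78+14.76)/2 × 2 = 35.54
  [2.5→8.5]: (14.76+5.28)/2 × 6 = 60.12
  [8.5→10.5]: (5.28+3.75)/2 × 2 = 9.03
  [10.5→16.5]: (3.75+1.34)/2 × 6 = 15.27
  Sum = 130.815 mcg/mL·hr
k_e = ln2 / t½ = 0.693147 / 4.05 = 0.1711 hr^-1
Extrapolated tail: C_last / k_e = 1.34 / 0.1711 = 7.832
AUC_0→∞ = 130.815 + 7.832 = 138.647 mcg/mL·hr

AUC = 139 mcg/mL·hr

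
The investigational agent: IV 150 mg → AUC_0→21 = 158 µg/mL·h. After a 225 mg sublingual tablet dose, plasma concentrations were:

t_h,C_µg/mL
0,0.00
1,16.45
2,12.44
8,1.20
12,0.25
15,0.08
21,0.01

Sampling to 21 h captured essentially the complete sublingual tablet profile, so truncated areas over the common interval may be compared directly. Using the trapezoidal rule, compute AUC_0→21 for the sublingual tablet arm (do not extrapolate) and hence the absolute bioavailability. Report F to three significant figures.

Trapezoidal AUC_0→21 (sublingual tablet):
  [0→1]: (0.00+16.45)/2 × 1 = 8.225
  [1→2]: (16.45+12.44)/2 × 1 = 14.445
  [2→8]: (12.44+1.20)/2 × 6 = 40.92
  [8→12]: (1.20+0.25)/2 × 4 = 2.9
  [12→15]: (0.25+0.08)/2 × 3 = 0.495
  [15→21]: (0.08+0.01)/2 × 6 = 0.27
  Sum = 67.255 µg/mL·h
F = (AUC_ev/D_ev)/(AUC_iv/D_iv) = (67.255/225)/(158/150) = 0.298911/1.05333 = 0.2838

F = 0.284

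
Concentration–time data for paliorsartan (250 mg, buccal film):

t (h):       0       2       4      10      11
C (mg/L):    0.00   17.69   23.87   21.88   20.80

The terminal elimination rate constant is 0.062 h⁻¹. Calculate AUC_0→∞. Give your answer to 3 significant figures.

AUC = 553 mg/L·h

Trapezoidal AUC_0→11:
  [0→2]: (0.00+17.69)/2 × 2 = 17.69
  [2→4]: (17.69+23.87)/2 × 2 = 41.56
  [4→10]: (23.87+21.88)/2 × 6 = 137.25
  [10→11]: (21.88+20.80)/2 × 1 = 21.34
  Sum = 217.84 mg/L·h
Extrapolated tail: C_last / k_e = 20.80 / 0.062 = 335.484
AUC_0→∞ = 217.84 + 335.484 = 553.324 mg/L·h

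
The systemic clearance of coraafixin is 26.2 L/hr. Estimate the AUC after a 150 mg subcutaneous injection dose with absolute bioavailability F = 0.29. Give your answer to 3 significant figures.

AUC = 1.66 mg/L·hr

AUC_0→∞ = F × Dose / CL
        = 0.29 × 150 / 26.2 = 1.66031 mg/L·hr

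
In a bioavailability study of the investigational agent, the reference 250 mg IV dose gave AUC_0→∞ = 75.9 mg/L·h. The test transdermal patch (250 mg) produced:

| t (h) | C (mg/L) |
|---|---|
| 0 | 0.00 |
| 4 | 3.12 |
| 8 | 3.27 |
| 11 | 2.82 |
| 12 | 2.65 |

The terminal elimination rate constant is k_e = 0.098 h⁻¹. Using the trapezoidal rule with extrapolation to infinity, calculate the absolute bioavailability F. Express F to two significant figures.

F = 0.76

Trapezoidal AUC_0→12 (transdermal patch):
  [0→4]: (0.00+3.12)/2 × 4 = 6.24
  [4→8]: (3.12+3.27)/2 × 4 = 12.78
  [8→11]: (3.27+2.82)/2 × 3 = 9.135
  [11→12]: (2.82+2.65)/2 × 1 = 2.735
  Sum = 30.89 mg/L·h
Tail: C_last/k_e = 2.65/0.098 = 27.041
AUC_0→∞ (transdermal patch) = 30.89 + 27.041 = 57.931 mg/L·h
F = (AUC_ev/D_ev)/(AUC_iv/D_iv) = (57.931/250)/(75.9/250) = 0.231724/0.3036 = 0.7633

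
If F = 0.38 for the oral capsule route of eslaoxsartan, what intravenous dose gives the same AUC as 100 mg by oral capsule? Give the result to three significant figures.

D_iv = 38.0 mg

Systemic exposure from an extravascular dose = F × D_ev, so the equivalent IV dose is F × D_ev.
D_iv = F × D_ev = 0.38 × 100 = 38 mg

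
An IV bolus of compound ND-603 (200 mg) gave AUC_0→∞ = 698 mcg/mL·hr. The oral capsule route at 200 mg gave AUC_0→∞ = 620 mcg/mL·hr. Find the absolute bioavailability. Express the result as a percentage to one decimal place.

F = (AUC_ev / D_ev) / (AUC_iv / D_iv)
  = (620/200) / (698/200)
  = 3.1 / 3.49 = 0.8883
  = 88.83%

F = 88.8%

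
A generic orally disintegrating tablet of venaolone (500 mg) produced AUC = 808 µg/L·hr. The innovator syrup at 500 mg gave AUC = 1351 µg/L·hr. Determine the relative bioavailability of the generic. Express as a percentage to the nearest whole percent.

F_rel = 60%

F_rel = (AUC_test/D_test) / (AUC_ref/D_ref)
      = (808/500) / (1351/500)
      = 1.616 / 2.702 = 0.5981 = 59.81%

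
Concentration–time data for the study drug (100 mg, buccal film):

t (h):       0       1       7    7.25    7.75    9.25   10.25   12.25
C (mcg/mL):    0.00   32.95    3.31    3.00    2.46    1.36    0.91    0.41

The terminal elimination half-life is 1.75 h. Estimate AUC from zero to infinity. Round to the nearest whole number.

Trapezoidal AUC_0→12.25:
  [0→1]: (0.00+32.95)/2 × 1 = 16.475
  [1→7]: (32.95+3.31)/2 × 6 = 108.78
  [7→7.25]: (3.31+3.00)/2 × 0.25 = 0.78875
  [7.25→7.75]: (3.00+2.46)/2 × 0.5 = 1.365
  [7.75→9.25]: (2.46+1.36)/2 × 1.5 = 2.865
  [9.25→10.25]: (1.36+0.91)/2 × 1 = 1.135
  [10.25→12.25]: (0.91+0.41)/2 × 2 = 1.32
  Sum = 132.72875 mcg/mL·h
k_e = ln2 / t½ = 0.693147 / 1.75 = 0.3961 h^-1
Extrapolated tail: C_last / k_e = 0.41 / 0.3961 = 1.035
AUC_0→∞ = 132.72875 + 1.035 = 133.76375 mcg/mL·h

AUC = 134 mcg/mL·h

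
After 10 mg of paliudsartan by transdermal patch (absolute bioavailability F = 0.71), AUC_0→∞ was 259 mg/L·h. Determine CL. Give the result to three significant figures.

CL = F × Dose / AUC_0→∞
   = 0.71 × 10 / 259 = 0.0274131 L/h

CL = 0.0274 L/h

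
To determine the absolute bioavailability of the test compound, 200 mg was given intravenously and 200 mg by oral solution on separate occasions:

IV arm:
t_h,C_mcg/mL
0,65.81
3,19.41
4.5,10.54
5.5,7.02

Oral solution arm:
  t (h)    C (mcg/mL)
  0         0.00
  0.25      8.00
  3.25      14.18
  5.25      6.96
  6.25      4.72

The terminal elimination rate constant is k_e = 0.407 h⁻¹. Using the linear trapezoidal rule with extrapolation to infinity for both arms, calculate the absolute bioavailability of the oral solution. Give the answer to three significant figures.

F = 0.413

Trapezoidal AUC_0→5.5 (IV):
  [0→3]: (65.81+19.41)/2 × 3 = 127.83
  [3→4.5]: (19.41+10.54)/2 × 1.5 = 22.4625
  [4.5→5.5]: (10.54+7.02)/2 × 1 = 8.78
  Sum = 159.0725 mcg/mL·h
IV tail: 7.02/0.407 = 17.248; AUC_iv,0→∞ = 159.0725 + 17.248 = 176.3205 mcg/mL·h
Trapezoidal AUC_0→6.25 (oral solution):
  [0→0.25]: (0.00+8.00)/2 × 0.25 = 1.0
  [0.25→3.25]: (8.00+14.18)/2 × 3 = 33.27
  [3.25→5.25]: (14.18+6.96)/2 × 2 = 21.14
  [5.25→6.25]: (6.96+4.72)/2 × 1 = 5.84
  Sum = 61.25 mcg/mL·h
oral solution tail: 4.72/0.407 = 11.597; AUC_ev,0→∞ = 61.25 + 11.597 = 72.847 mcg/mL·h
F = (AUC_ev/D_ev)/(AUC_iv/D_iv) = (72.847/200)/(176.3205/200) = 0.364235/0.8816025 = 0.4132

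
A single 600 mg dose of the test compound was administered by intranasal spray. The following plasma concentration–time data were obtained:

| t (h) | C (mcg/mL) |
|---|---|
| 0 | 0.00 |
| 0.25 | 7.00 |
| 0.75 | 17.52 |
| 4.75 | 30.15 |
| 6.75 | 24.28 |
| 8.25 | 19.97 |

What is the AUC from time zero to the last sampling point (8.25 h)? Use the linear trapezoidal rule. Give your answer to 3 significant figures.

AUC = 190 mcg/mL·h

Trapezoidal AUC_0→8.25:
  [0→0.25]: (0.00+7.00)/2 × 0.25 = 0.875
  [0.25→0.75]: (7.00+17.52)/2 × 0.5 = 6.13
  [0.75→4.75]: (17.52+30.15)/2 × 4 = 95.34
  [4.75→6.75]: (30.15+24.28)/2 × 2 = 54.43
  [6.75→8.25]: (24.28+19.97)/2 × 1.5 = 33.1875
  Sum = 189.9625 mcg/mL·h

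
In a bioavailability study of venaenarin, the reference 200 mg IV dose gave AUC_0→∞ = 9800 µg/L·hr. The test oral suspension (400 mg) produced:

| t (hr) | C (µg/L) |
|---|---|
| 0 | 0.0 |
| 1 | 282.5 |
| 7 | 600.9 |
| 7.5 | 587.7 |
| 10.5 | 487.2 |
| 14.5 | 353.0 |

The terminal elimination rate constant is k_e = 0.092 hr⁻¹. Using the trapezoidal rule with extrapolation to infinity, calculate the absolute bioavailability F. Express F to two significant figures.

Trapezoidal AUC_0→14.5 (oral suspension):
  [0→1]: (0.0+282.5)/2 × 1 = 141.25
  [1→7]: (282.5+600.9)/2 × 6 = 2650.2
  [7→7.5]: (600.9+587.7)/2 × 0.5 = 297.15
  [7.5→10.5]: (587.7+487.2)/2 × 3 = 1612.35
  [10.5→14.5]: (487.2+353.0)/2 × 4 = 1680.4
  Sum = 6381.35 µg/L·hr
Tail: C_last/k_e = 353.0/0.092 = 3836.957
AUC_0→∞ (oral suspension) = 6381.35 + 3836.957 = 10218.307 µg/L·hr
F = (AUC_ev/D_ev)/(AUC_iv/D_iv) = (10218.307/400)/(9800/200) = 25.5458/49 = 0.5213

F = 0.52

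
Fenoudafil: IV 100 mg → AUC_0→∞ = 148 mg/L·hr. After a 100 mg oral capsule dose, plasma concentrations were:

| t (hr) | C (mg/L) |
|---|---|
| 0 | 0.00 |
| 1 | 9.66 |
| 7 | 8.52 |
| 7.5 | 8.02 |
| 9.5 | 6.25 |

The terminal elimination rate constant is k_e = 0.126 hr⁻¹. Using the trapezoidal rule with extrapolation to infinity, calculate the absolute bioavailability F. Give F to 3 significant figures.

F = 0.861

Trapezoidal AUC_0→9.5 (oral capsule):
  [0→1]: (0.00+9.66)/2 × 1 = 4.83
  [1→7]: (9.66+8.52)/2 × 6 = 54.54
  [7→7.5]: (8.52+8.02)/2 × 0.5 = 4.135
  [7.5→9.5]: (8.02+6.25)/2 × 2 = 14.27
  Sum = 77.775 mg/L·hr
Tail: C_last/k_e = 6.25/0.126 = 49.603
AUC_0→∞ (oral capsule) = 77.775 + 49.603 = 127.378 mg/L·hr
F = (AUC_ev/D_ev)/(AUC_iv/D_iv) = (127.378/100)/(148/100) = 1.27378/1.48 = 0.8607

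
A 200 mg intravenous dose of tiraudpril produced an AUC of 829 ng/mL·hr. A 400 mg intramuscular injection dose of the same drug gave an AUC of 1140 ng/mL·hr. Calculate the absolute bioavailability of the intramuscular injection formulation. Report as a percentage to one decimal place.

F = (AUC_ev / D_ev) / (AUC_iv / D_iv)
  = (1140/400) / (829/200)
  = 2.85 / 4.145 = 0.6876
  = 68.76%

F = 68.8%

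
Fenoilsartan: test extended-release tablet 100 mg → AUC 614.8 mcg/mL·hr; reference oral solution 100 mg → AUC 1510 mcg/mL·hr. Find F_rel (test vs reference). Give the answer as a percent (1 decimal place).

F_rel = 40.7%

F_rel = (AUC_test/D_test) / (AUC_ref/D_ref)
      = (614.8/100) / (1510/100)
      = 6.148 / 15.1 = 0.4072 = 40.72%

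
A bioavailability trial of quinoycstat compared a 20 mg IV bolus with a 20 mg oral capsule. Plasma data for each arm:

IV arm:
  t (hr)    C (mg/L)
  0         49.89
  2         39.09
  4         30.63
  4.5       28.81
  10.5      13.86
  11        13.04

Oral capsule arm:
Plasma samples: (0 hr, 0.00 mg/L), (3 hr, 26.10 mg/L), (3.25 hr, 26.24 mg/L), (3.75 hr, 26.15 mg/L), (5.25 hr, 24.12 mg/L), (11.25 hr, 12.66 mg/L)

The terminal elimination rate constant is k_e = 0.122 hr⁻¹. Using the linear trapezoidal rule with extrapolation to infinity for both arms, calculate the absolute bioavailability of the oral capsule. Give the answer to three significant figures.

F = 0.748

Trapezoidal AUC_0→11 (IV):
  [0→2]: (49.89+39.09)/2 × 2 = 88.98
  [2→4]: (39.09+30.63)/2 × 2 = 69.72
  [4→4.5]: (30.63+28.81)/2 × 0.5 = 14.86
  [4.5→10.5]: (28.81+13.86)/2 × 6 = 128.01
  [10.5→11]: (13.86+13.04)/2 × 0.5 = 6.725
  Sum = 308.295 mg/L·hr
IV tail: 13.04/0.122 = 106.885; AUC_iv,0→∞ = 308.295 + 106.885 = 415.18 mg/L·hr
Trapezoidal AUC_0→11.25 (oral capsule):
  [0→3]: (0.00+26.10)/2 × 3 = 39.15
  [3→3.25]: (26.10+26.24)/2 × 0.25 = 6.5425
  [3.25→3.75]: (26.24+26.15)/2 × 0.5 = 13.0975
  [3.75→5.25]: (26.15+24.12)/2 × 1.5 = 37.7025
  [5.25→11.25]: (24.12+12.66)/2 × 6 = 110.34
  Sum = 206.8325 mg/L·hr
oral capsule tail: 12.66/0.122 = 103.770; AUC_ev,0→∞ = 206.8325 + 103.770 = 310.6025 mg/L·hr
F = (AUC_ev/D_ev)/(AUC_iv/D_iv) = (310.6025/20)/(415.18/20) = 15.530125/20.759 = 0.7481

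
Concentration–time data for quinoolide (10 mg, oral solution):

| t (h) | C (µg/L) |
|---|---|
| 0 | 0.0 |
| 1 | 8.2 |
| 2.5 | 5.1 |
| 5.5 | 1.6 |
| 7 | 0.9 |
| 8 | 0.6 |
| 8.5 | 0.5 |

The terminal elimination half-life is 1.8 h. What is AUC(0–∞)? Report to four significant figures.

AUC = 28.32 µg/L·h

Trapezoidal AUC_0→8.5:
  [0→1]: (0.0+8.2)/2 × 1 = 4.1
  [1→2.5]: (8.2+5.1)/2 × 1.5 = 9.975
  [2.5→5.5]: (5.1+1.6)/2 × 3 = 10.05
  [5.5→7]: (1.6+0.9)/2 × 1.5 = 1.875
  [7→8]: (0.9+0.6)/2 × 1 = 0.75
  [8→8.5]: (0.6+0.5)/2 × 0.5 = 0.275
  Sum = 27.025 µg/L·h
k_e = ln2 / t½ = 0.693147 / 1.8 = 0.3851 h^-1
Extrapolated tail: C_last / k_e = 0.5 / 0.3851 = 1.298
AUC_0→∞ = 27.025 + 1.298 = 28.323 µg/L·h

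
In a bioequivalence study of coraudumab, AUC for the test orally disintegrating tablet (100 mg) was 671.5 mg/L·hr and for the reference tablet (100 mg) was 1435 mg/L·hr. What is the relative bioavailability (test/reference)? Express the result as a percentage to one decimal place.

F_rel = 46.8%

F_rel = (AUC_test/D_test) / (AUC_ref/D_ref)
      = (671.5/100) / (1435/100)
      = 6.715 / 14.35 = 0.4679 = 46.79%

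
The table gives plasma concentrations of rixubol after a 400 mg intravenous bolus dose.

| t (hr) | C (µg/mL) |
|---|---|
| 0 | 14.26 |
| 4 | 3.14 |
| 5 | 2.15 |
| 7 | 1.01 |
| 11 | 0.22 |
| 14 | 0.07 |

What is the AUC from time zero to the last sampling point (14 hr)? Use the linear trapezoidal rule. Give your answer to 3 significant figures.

Trapezoidal AUC_0→14:
  [0→4]: (14.26+3.14)/2 × 4 = 34.8
  [4→5]: (3.14+2.15)/2 × 1 = 2.645
  [5→7]: (2.15+1.01)/2 × 2 = 3.16
  [7→11]: (1.01+0.22)/2 × 4 = 2.46
  [11→14]: (0.22+0.07)/2 × 3 = 0.435
  Sum = 43.5 µg/mL·hr

AUC = 43.5 µg/mL·hr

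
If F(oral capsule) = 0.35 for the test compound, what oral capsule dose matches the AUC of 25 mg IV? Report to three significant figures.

For equal systemic exposure: F × D_ev = D_iv
D_ev = D_iv / F = 25 / 0.35 = 71.4286 mg

D_oral = 71.4 mg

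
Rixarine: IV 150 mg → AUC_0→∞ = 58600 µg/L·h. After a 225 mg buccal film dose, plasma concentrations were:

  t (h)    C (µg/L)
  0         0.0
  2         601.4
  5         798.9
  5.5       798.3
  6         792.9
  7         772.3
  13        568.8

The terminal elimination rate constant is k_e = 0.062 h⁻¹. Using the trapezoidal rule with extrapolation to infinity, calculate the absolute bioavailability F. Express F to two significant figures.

Trapezoidal AUC_0→13 (buccal film):
  [0→2]: (0.0+601.4)/2 × 2 = 601.4
  [2→5]: (601.4+798.9)/2 × 3 = 2100.45
  [5→5.5]: (798.9+798.3)/2 × 0.5 = 399.3
  [5.5→6]: (798.3+792.9)/2 × 0.5 = 397.8
  [6→7]: (792.9+772.3)/2 × 1 = 782.6
  [7→13]: (772.3+568.8)/2 × 6 = 4023.3
  Sum = 8304.85 µg/L·h
Tail: C_last/k_e = 568.8/0.062 = 9174.194
AUC_0→∞ (buccal film) = 8304.85 + 9174.194 = 17479.044 µg/L·h
F = (AUC_ev/D_ev)/(AUC_iv/D_iv) = (17479.044/225)/(58600/150) = 77.68464/390.667 = 0.1989

F = 0.20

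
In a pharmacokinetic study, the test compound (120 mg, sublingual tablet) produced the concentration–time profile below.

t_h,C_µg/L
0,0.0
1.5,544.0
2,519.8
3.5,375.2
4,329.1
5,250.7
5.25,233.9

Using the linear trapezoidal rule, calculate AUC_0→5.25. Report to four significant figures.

AUC = 1872 µg/L·h

Trapezoidal AUC_0→5.25:
  [0→1.5]: (0.0+544.0)/2 × 1.5 = 408.0
  [1.5→2]: (544.0+519.8)/2 × 0.5 = 265.95
  [2→3.5]: (519.8+375.2)/2 × 1.5 = 671.25
  [3.5→4]: (375.2+329.1)/2 × 0.5 = 176.075
  [4→5]: (329.1+250.7)/2 × 1 = 289.9
  [5→5.25]: (250.7+233.9)/2 × 0.25 = 60.575
  Sum = 1871.75 µg/L·h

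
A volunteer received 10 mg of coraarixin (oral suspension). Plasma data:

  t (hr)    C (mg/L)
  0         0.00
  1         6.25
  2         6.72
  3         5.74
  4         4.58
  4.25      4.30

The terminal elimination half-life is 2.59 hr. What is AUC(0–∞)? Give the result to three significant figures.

AUC = 38.2 mg/L·hr

Trapezoidal AUC_0→4.25:
  [0→1]: (0.00+6.25)/2 × 1 = 3.125
  [1→2]: (6.25+6.72)/2 × 1 = 6.485
  [2→3]: (6.72+5.74)/2 × 1 = 6.23
  [3→4]: (5.74+4.58)/2 × 1 = 5.16
  [4→4.25]: (4.58+4.30)/2 × 0.25 = 1.11
  Sum = 22.11 mg/L·hr
k_e = ln2 / t½ = 0.693147 / 2.59 = 0.2676 hr^-1
Extrapolated tail: C_last / k_e = 4.30 / 0.2676 = 16.069
AUC_0→∞ = 22.11 + 16.069 = 38.179 mg/L·hr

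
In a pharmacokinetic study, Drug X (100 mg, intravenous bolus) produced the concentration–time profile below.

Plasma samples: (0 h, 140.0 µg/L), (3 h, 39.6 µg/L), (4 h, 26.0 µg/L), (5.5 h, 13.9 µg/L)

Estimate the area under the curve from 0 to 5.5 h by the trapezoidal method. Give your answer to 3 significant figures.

AUC = 332 µg/L·h

Trapezoidal AUC_0→5.5:
  [0→3]: (140.0+39.6)/2 × 3 = 269.4
  [3→4]: (39.6+26.0)/2 × 1 = 32.8
  [4→5.5]: (26.0+13.9)/2 × 1.5 = 29.925
  Sum = 332.125 µg/L·h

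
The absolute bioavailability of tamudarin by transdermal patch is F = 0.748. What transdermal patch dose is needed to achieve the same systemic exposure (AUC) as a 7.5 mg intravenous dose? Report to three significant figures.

D_transdermal = 10.0 mg

For equal systemic exposure: F × D_ev = D_iv
D_ev = D_iv / F = 7.5 / 0.748 = 10.0267 mg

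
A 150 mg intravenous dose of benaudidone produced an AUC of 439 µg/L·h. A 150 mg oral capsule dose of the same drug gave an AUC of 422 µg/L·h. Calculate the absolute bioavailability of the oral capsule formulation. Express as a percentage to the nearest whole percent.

F = 96%

F = (AUC_ev / D_ev) / (AUC_iv / D_iv)
  = (422/150) / (439/150)
  = 2.81333 / 2.92667 = 0.9613
  = 96.13%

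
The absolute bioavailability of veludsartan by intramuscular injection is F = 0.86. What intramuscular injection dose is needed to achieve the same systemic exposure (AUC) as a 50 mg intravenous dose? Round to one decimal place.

D_intramuscular = 58.1 mg

For equal systemic exposure: F × D_ev = D_iv
D_ev = D_iv / F = 50 / 0.86 = 58.1395 mg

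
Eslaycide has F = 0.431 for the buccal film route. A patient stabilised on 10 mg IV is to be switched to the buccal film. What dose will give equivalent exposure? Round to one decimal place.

For equal systemic exposure: F × D_ev = D_iv
D_ev = D_iv / F = 10 / 0.431 = 23.2019 mg

D_buccal = 23.2 mg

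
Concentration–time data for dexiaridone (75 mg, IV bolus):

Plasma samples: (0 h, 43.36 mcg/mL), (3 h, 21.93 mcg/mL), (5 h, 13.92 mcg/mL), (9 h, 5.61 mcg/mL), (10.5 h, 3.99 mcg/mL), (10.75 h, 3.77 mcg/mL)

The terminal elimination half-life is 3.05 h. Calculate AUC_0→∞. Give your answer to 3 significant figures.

AUC = 198 mcg/mL·h

Trapezoidal AUC_0→10.75:
  [0→3]: (43.36+21.93)/2 × 3 = 97.935
  [3→5]: (21.93+13.92)/2 × 2 = 35.85
  [5→9]: (13.92+5.61)/2 × 4 = 39.06
  [9→10.5]: (5.61+3.99)/2 × 1.5 = 7.2
  [10.5→10.75]: (3.99+3.77)/2 × 0.25 = 0.97
  Sum = 181.015 mcg/mL·h
k_e = ln2 / t½ = 0.693147 / 3.05 = 0.2273 h^-1
Extrapolated tail: C_last / k_e = 3.77 / 0.2273 = 16.586
AUC_0→∞ = 181.015 + 16.586 = 197.601 mcg/mL·h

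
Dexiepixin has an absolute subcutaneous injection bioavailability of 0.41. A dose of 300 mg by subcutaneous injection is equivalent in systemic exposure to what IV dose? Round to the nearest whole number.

Systemic exposure from an extravascular dose = F × D_ev, so the equivalent IV dose is F × D_ev.
D_iv = F × D_ev = 0.41 × 300 = 123 mg

D_iv = 123 mg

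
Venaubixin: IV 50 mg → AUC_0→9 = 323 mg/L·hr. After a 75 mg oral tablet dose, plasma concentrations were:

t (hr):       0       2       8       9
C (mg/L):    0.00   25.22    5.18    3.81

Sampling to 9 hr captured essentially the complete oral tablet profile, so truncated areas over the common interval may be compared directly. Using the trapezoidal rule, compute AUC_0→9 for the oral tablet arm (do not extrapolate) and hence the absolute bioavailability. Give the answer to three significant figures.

Trapezoidal AUC_0→9 (oral tablet):
  [0→2]: (0.00+25.22)/2 × 2 = 25.22
  [2→8]: (25.22+5.18)/2 × 6 = 91.2
  [8→9]: (5.18+3.81)/2 × 1 = 4.495
  Sum = 120.915 mg/L·hr
F = (AUC_ev/D_ev)/(AUC_iv/D_iv) = (120.915/75)/(323/50) = 1.6122/6.46 = 0.2496

F = 0.250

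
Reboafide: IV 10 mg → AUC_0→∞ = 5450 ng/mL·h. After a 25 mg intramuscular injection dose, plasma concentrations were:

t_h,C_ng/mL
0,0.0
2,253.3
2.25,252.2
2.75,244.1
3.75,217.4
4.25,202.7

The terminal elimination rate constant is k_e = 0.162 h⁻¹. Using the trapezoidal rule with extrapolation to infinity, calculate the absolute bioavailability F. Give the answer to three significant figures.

F = 0.149

Trapezoidal AUC_0→4.25 (intramuscular injection):
  [0→2]: (0.0+253.3)/2 × 2 = 253.3
  [2→2.25]: (253.3+252.2)/2 × 0.25 = 63.1875
  [2.25→2.75]: (252.2+244.1)/2 × 0.5 = 124.075
  [2.75→3.75]: (244.1+217.4)/2 × 1 = 230.75
  [3.75→4.25]: (217.4+202.7)/2 × 0.5 = 105.025
  Sum = 776.3375 ng/mL·h
Tail: C_last/k_e = 202.7/0.162 = 1251.235
AUC_0→∞ (intramuscular injection) = 776.3375 + 1251.235 = 2027.5725 ng/mL·h
F = (AUC_ev/D_ev)/(AUC_iv/D_iv) = (2027.5725/25)/(5450/10) = 81.1029/545 = 0.1488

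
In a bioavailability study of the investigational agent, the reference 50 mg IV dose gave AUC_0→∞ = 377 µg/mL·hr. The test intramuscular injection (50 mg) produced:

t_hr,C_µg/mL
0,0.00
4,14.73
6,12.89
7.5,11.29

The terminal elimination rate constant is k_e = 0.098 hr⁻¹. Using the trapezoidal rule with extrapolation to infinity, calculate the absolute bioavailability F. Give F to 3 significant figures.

Trapezoidal AUC_0→7.5 (intramuscular injection):
  [0→4]: (0.00+14.73)/2 × 4 = 29.46
  [4→6]: (14.73+12.89)/2 × 2 = 27.62
  [6→7.5]: (12.89+11.29)/2 × 1.5 = 18.135
  Sum = 75.215 µg/mL·hr
Tail: C_last/k_e = 11.29/0.098 = 115.204
AUC_0→∞ (intramuscular injection) = 75.215 + 115.204 = 190.419 µg/mL·hr
F = (AUC_ev/D_ev)/(AUC_iv/D_iv) = (190.419/50)/(377/50) = 3.80838/7.54 = 0.5051

F = 0.505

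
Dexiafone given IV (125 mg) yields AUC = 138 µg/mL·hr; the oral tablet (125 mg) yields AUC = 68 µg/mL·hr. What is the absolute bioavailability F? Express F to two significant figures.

F = (AUC_ev / D_ev) / (AUC_iv / D_iv)
  = (68/125) / (138/125)
  = 0.544 / 1.104 = 0.4928

F = 0.49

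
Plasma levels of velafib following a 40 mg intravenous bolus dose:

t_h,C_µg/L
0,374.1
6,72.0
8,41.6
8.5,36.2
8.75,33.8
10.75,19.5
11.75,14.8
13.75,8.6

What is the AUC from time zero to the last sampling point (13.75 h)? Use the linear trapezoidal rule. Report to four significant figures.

Trapezoidal AUC_0→13.75:
  [0→6]: (374.1+72.0)/2 × 6 = 1338.3
  [6→8]: (72.0+41.6)/2 × 2 = 113.6
  [8→8.5]: (41.6+36.2)/2 × 0.5 = 19.45
  [8.5→8.75]: (36.2+33.8)/2 × 0.25 = 8.75
  [8.75→10.75]: (33.8+19.5)/2 × 2 = 53.3
  [10.75→11.75]: (19.5+14.8)/2 × 1 = 17.15
  [11.75→13.75]: (14.8+8.6)/2 × 2 = 23.4
  Sum = 1573.95 µg/L·h

AUC = 1574 µg/L·h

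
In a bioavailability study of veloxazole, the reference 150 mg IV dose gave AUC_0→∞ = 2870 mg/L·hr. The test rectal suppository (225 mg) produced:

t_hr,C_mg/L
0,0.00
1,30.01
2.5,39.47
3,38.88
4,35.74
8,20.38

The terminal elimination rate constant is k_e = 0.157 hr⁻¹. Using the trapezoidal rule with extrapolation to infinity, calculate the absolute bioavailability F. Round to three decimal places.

Trapezoidal AUC_0→8 (rectal suppository):
  [0→1]: (0.00+30.01)/2 × 1 = 15.005
  [1→2.5]: (30.01+39.47)/2 × 1.5 = 52.11
  [2.5→3]: (39.47+38.88)/2 × 0.5 = 19.5875
  [3→4]: (38.88+35.74)/2 × 1 = 37.31
  [4→8]: (35.74+20.38)/2 × 4 = 112.24
  Sum = 236.2525 mg/L·hr
Tail: C_last/k_e = 20.38/0.157 = 129.809
AUC_0→∞ (rectal suppository) = 236.2525 + 129.809 = 366.0615 mg/L·hr
F = (AUC_ev/D_ev)/(AUC_iv/D_iv) = (366.0615/225)/(2870/150) = 1.62694/19.1333 = 0.0850

F = 0.085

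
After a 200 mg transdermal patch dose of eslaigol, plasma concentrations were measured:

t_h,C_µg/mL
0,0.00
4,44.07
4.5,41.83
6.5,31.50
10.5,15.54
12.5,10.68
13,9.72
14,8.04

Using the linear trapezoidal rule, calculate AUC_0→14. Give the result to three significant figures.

AUC = 317 µg/mL·h

Trapezoidal AUC_0→14:
  [0→4]: (0.00+44.07)/2 × 4 = 88.14
  [4→4.5]: (44.07+41.83)/2 × 0.5 = 21.475
  [4.5→6.5]: (41.83+31.50)/2 × 2 = 73.33
  [6.5→10.5]: (31.50+15.54)/2 × 4 = 94.08
  [10.5→12.5]: (15.54+10.68)/2 × 2 = 26.22
  [12.5→13]: (10.68+9.72)/2 × 0.5 = 5.1
  [13→14]: (9.72+8.04)/2 × 1 = 8.88
  Sum = 317.225 µg/mL·h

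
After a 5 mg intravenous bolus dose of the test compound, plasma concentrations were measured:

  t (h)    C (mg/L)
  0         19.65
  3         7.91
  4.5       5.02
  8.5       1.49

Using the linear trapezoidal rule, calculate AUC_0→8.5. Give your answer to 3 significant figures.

Trapezoidal AUC_0→8.5:
  [0→3]: (19.65+7.91)/2 × 3 = 41.34
  [3→4.5]: (7.91+5.02)/2 × 1.5 = 9.6975
  [4.5→8.5]: (5.02+1.49)/2 × 4 = 13.02
  Sum = 64.0575 mg/L·h

AUC = 64.1 mg/L·h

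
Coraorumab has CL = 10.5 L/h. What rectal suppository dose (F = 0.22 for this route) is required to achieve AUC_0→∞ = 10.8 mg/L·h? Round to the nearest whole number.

Dose = 515 mg

Dose = CL × AUC_0→∞ / F
     = 10.5 × 10.8 / 0.22 = 515.455 mg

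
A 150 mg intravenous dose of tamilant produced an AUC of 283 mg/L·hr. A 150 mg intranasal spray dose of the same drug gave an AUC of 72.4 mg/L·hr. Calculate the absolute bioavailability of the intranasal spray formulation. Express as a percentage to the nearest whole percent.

F = (AUC_ev / D_ev) / (AUC_iv / D_iv)
  = (72.4/150) / (283/150)
  = 0.482667 / 1.88667 = 0.2558
  = 25.58%

F = 26%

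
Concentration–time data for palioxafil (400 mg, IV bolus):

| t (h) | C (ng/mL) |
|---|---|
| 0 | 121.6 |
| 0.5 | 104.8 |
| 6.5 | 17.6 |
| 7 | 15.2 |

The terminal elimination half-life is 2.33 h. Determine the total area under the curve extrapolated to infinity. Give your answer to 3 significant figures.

Trapezoidal AUC_0→7:
  [0→0.5]: (121.6+104.8)/2 × 0.5 = 56.6
  [0.5→6.5]: (104.8+17.6)/2 × 6 = 367.2
  [6.5→7]: (17.6+15.2)/2 × 0.5 = 8.2
  Sum = 432.0 ng/mL·h
k_e = ln2 / t½ = 0.693147 / 2.33 = 0.2975 h^-1
Extrapolated tail: C_last / k_e = 15.2 / 0.2975 = 51.092
AUC_0→∞ = 432.0 + 51.092 = 483.092 ng/mL·h

AUC = 483 ng/mL·h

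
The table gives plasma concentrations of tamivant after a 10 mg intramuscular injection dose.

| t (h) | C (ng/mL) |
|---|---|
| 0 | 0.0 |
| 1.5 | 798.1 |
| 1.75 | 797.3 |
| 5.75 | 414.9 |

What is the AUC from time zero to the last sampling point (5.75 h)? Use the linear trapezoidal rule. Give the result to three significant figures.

AUC = 3220 ng/mL·h

Trapezoidal AUC_0→5.75:
  [0→1.5]: (0.0+798.1)/2 × 1.5 = 598.575
  [1.5→1.75]: (798.1+797.3)/2 × 0.25 = 199.425
  [1.75→5.75]: (797.3+414.9)/2 × 4 = 2424.4
  Sum = 3222.4 ng/mL·h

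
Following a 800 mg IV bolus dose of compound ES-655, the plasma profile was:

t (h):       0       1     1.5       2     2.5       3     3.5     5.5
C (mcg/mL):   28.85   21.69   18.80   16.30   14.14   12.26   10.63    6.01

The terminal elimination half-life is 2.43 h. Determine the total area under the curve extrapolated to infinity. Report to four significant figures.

Trapezoidal AUC_0→5.5:
  [0→1]: (28.85+21.69)/2 × 1 = 25.27
  [1→1.5]: (21.69+18.80)/2 × 0.5 = 10.1225
  [1.5→2]: (18.80+16.30)/2 × 0.5 = 8.775
  [2→2.5]: (16.30+14.14)/2 × 0.5 = 7.61
  [2.5→3]: (14.14+12.26)/2 × 0.5 = 6.6
  [3→3.5]: (12.26+10.63)/2 × 0.5 = 5.7225
  [3.5→5.5]: (10.63+6.01)/2 × 2 = 16.64
  Sum = 80.74 mcg/mL·h
k_e = ln2 / t½ = 0.693147 / 2.43 = 0.2852 h^-1
Extrapolated tail: C_last / k_e = 6.01 / 0.2852 = 21.073
AUC_0→∞ = 80.74 + 21.073 = 101.813 mcg/mL·h

AUC = 101.8 mcg/mL·h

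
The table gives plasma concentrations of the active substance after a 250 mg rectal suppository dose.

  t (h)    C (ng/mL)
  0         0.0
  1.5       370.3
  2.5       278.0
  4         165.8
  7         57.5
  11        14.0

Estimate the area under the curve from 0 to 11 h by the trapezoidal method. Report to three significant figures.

AUC = 1410 ng/mL·h

Trapezoidal AUC_0→11:
  [0→1.5]: (0.0+370.3)/2 × 1.5 = 277.725
  [1.5→2.5]: (370.3+278.0)/2 × 1 = 324.15
  [2.5→4]: (278.0+165.8)/2 × 1.5 = 332.85
  [4→7]: (165.8+57.5)/2 × 3 = 334.95
  [7→11]: (57.5+14.0)/2 × 4 = 143.0
  Sum = 1412.675 ng/mL·h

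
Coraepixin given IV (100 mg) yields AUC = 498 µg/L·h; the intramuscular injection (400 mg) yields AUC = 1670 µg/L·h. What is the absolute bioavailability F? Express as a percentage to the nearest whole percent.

F = (AUC_ev / D_ev) / (AUC_iv / D_iv)
  = (1670/400) / (498/100)
  = 4.175 / 4.98 = 0.8384
  = 83.84%

F = 84%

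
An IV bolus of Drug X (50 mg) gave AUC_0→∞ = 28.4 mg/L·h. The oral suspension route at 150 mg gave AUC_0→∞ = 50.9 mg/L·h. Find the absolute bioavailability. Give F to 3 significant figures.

F = 0.597

F = (AUC_ev / D_ev) / (AUC_iv / D_iv)
  = (50.9/150) / (28.4/50)
  = 0.339333 / 0.568 = 0.5974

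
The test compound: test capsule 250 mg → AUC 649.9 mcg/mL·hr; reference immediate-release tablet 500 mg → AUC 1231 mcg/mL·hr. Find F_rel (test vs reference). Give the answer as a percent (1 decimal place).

F_rel = (AUC_test/D_test) / (AUC_ref/D_ref)
      = (649.9/250) / (1231/500)
      = 2.5996 / 2.462 = 1.0559 = 105.59%

F_rel = 105.6%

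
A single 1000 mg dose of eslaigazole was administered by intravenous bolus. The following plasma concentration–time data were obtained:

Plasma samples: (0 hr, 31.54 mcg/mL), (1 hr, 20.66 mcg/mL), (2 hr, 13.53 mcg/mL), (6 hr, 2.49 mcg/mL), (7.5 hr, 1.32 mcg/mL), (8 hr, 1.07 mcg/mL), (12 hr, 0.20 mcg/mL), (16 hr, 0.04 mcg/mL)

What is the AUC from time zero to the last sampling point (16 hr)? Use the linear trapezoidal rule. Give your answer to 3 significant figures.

Trapezoidal AUC_0→16:
  [0→1]: (31.54+20.66)/2 × 1 = 26.1
  [1→2]: (20.66+13.53)/2 × 1 = 17.095
  [2→6]: (13.53+2.49)/2 × 4 = 32.04
  [6→7.5]: (2.49+1.32)/2 × 1.5 = 2.8575
  [7.5→8]: (1.32+1.07)/2 × 0.5 = 0.5975
  [8→12]: (1.07+0.20)/2 × 4 = 2.54
  [12→16]: (0.20+0.04)/2 × 4 = 0.48
  Sum = 81.71 mcg/mL·hr

AUC = 81.7 mcg/mL·hr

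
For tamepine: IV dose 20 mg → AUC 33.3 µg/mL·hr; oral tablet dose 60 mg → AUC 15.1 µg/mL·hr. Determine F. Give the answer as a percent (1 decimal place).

F = 15.1%

F = (AUC_ev / D_ev) / (AUC_iv / D_iv)
  = (15.1/60) / (33.3/20)
  = 0.251667 / 1.665 = 0.1512
  = 15.12%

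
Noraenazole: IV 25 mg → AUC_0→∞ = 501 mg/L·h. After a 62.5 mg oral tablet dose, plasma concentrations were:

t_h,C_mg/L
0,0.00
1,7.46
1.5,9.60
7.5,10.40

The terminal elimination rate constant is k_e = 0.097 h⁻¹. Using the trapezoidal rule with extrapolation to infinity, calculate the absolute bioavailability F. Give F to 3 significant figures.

Trapezoidal AUC_0→7.5 (oral tablet):
  [0→1]: (0.00+7.46)/2 × 1 = 3.73
  [1→1.5]: (7.46+9.60)/2 × 0.5 = 4.265
  [1.5→7.5]: (9.60+10.40)/2 × 6 = 60.0
  Sum = 67.995 mg/L·h
Tail: C_last/k_e = 10.40/0.097 = 107.216
AUC_0→∞ (oral tablet) = 67.995 + 107.216 = 175.211 mg/L·h
F = (AUC_ev/D_ev)/(AUC_iv/D_iv) = (175.211/62.5)/(501/25) = 2.803376/20.04 = 0.1399

F = 0.140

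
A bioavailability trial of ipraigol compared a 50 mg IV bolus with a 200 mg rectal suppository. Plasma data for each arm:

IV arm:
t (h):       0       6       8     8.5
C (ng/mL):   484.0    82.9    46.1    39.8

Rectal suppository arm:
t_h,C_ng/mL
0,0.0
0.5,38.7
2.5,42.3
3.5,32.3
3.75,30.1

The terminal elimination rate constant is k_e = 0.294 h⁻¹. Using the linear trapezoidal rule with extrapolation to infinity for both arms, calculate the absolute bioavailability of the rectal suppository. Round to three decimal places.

Trapezoidal AUC_0→8.5 (IV):
  [0→6]: (484.0+82.9)/2 × 6 = 1700.7
  [6→8]: (82.9+46.1)/2 × 2 = 129.0
  [8→8.5]: (46.1+39.8)/2 × 0.5 = 21.475
  Sum = 1851.175 ng/mL·h
IV tail: 39.8/0.294 = 135.374; AUC_iv,0→∞ = 1851.175 + 135.374 = 1986.549 ng/mL·h
Trapezoidal AUC_0→3.75 (rectal suppository):
  [0→0.5]: (0.0+38.7)/2 × 0.5 = 9.675
  [0.5→2.5]: (38.7+42.3)/2 × 2 = 81.0
  [2.5→3.5]: (42.3+32.3)/2 × 1 = 37.3
  [3.5→3.75]: (32.3+30.1)/2 × 0.25 = 7.8
  Sum = 135.775 ng/mL·h
rectal suppository tail: 30.1/0.294 = 102.381; AUC_ev,0→∞ = 135.775 + 102.381 = 238.156 ng/mL·h
F = (AUC_ev/D_ev)/(AUC_iv/D_iv) = (238.156/200)/(1986.549/50) = 1.19078/39.73098 = 0.0300

F = 0.030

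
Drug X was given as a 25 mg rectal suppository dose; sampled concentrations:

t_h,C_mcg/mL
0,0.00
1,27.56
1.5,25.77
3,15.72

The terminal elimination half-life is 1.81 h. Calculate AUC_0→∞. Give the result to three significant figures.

AUC = 99.3 mcg/mL·h

Trapezoidal AUC_0→3:
  [0→1]: (0.00+27.56)/2 × 1 = 13.78
  [1→1.5]: (27.56+25.77)/2 × 0.5 = 13.3325
  [1.5→3]: (25.77+15.72)/2 × 1.5 = 31.1175
  Sum = 58.23 mcg/mL·h
k_e = ln2 / t½ = 0.693147 / 1.81 = 0.3830 h^-1
Extrapolated tail: C_last / k_e = 15.72 / 0.383 = 41.044
AUC_0→∞ = 58.23 + 41.044 = 99.274 mcg/mL·h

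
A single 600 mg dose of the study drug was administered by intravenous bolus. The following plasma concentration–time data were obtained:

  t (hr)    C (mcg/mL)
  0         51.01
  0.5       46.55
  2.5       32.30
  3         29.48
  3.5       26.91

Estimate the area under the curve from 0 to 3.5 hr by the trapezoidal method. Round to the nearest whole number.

Trapezoidal AUC_0→3.5:
  [0→0.5]: (51.01+46.55)/2 × 0.5 = 24.39
  [0.5→2.5]: (46.55+32.30)/2 × 2 = 78.85
  [2.5→3]: (32.30+29.48)/2 × 0.5 = 15.445
  [3→3.5]: (29.48+26.91)/2 × 0.5 = 14.0975
  Sum = 132.7825 mcg/mL·hr

AUC = 133 mcg/mL·hr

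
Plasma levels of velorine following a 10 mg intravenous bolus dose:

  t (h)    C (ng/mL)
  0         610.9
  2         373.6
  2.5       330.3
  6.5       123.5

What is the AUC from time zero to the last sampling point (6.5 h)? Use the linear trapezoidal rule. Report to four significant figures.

Trapezoidal AUC_0→6.5:
  [0→2]: (610.9+373.6)/2 × 2 = 984.5
  [2→2.5]: (373.6+330.3)/2 × 0.5 = 175.975
  [2.5→6.5]: (330.3+123.5)/2 × 4 = 907.6
  Sum = 2068.075 ng/mL·h

AUC = 2068 ng/mL·h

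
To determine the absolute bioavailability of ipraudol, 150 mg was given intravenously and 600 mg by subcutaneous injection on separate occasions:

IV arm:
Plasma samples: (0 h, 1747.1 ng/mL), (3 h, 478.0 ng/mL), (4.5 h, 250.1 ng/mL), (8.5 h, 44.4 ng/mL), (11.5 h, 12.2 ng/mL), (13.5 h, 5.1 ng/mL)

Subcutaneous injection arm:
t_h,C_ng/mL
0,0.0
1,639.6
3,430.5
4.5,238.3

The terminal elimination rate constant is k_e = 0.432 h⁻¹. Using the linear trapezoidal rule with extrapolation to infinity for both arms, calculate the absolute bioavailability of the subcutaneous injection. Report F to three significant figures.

Trapezoidal AUC_0→13.5 (IV):
  [0→3]: (1747.1+478.0)/2 × 3 = 3337.65
  [3→4.5]: (478.0+250.1)/2 × 1.5 = 546.075
  [4.5→8.5]: (250.1+44.4)/2 × 4 = 589.0
  [8.5→11.5]: (44.4+12.2)/2 × 3 = 84.9
  [11.5→13.5]: (12.2+5.1)/2 × 2 = 17.3
  Sum = 4574.925 ng/mL·h
IV tail: 5.1/0.432 = 11.806; AUC_iv,0→∞ = 4574.925 + 11.806 = 4586.731 ng/mL·h
Trapezoidal AUC_0→4.5 (subcutaneous injection):
  [0→1]: (0.0+639.6)/2 × 1 = 319.8
  [1→3]: (639.6+430.5)/2 × 2 = 1070.1
  [3→4.5]: (430.5+238.3)/2 × 1.5 = 501.6
  Sum = 1891.5 ng/mL·h
subcutaneous injection tail: 238.3/0.432 = 551.620; AUC_ev,0→∞ = 1891.5 + 551.620 = 2443.12 ng/mL·h
F = (AUC_ev/D_ev)/(AUC_iv/D_iv) = (2443.12/600)/(4586.731/150) = 4.07187/30.5782 = 0.1332

F = 0.133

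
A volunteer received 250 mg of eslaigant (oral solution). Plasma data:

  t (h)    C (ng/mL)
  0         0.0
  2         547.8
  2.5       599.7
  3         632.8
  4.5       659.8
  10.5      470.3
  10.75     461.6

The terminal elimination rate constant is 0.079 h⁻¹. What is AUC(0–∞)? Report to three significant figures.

AUC = 11500 ng/mL·h

Trapezoidal AUC_0→10.75:
  [0→2]: (0.0+547.8)/2 × 2 = 547.8
  [2→2.5]: (547.8+599.7)/2 × 0.5 = 286.875
  [2.5→3]: (599.7+632.8)/2 × 0.5 = 308.125
  [3→4.5]: (632.8+659.8)/2 × 1.5 = 969.45
  [4.5→10.5]: (659.8+470.3)/2 × 6 = 3390.3
  [10.5→10.75]: (470.3+461.6)/2 × 0.25 = 116.4875
  Sum = 5619.0375 ng/mL·h
Extrapolated tail: C_last / k_e = 461.6 / 0.079 = 5843.038
AUC_0→∞ = 5619.0375 + 5843.038 = 11462.0755 ng/mL·h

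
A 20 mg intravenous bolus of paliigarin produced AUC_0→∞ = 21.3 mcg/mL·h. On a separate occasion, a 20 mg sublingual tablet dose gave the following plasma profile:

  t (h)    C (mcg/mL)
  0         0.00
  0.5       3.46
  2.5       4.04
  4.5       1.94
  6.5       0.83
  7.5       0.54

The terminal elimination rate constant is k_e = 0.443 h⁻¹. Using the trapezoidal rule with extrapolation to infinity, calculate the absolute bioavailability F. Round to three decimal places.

F = 0.893

Trapezoidal AUC_0→7.5 (sublingual tablet):
  [0→0.5]: (0.00+3.46)/2 × 0.5 = 0.865
  [0.5→2.5]: (3.46+4.04)/2 × 2 = 7.5
  [2.5→4.5]: (4.04+1.94)/2 × 2 = 5.98
  [4.5→6.5]: (1.94+0.83)/2 × 2 = 2.77
  [6.5→7.5]: (0.83+0.54)/2 × 1 = 0.685
  Sum = 17.8 mcg/mL·h
Tail: C_last/k_e = 0.54/0.443 = 1.219
AUC_0→∞ (sublingual tablet) = 17.8 + 1.219 = 19.019 mcg/mL·h
F = (AUC_ev/D_ev)/(AUC_iv/D_iv) = (19.019/20)/(21.3/20) = 0.95095/1.065 = 0.8929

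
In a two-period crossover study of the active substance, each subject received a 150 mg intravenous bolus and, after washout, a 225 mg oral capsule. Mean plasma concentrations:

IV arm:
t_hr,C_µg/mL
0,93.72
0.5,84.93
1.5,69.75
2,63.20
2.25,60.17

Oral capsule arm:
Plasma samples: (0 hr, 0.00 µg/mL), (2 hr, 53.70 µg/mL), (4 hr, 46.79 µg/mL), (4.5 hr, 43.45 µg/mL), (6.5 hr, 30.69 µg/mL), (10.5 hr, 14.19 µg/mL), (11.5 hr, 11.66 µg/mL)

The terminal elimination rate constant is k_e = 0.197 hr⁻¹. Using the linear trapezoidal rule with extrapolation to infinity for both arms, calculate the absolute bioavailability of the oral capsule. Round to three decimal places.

F = 0.578

Trapezoidal AUC_0→2.25 (IV):
  [0→0.5]: (93.72+84.93)/2 × 0.5 = 44.6625
  [0.5→1.5]: (84.93+69.75)/2 × 1 = 77.34
  [1.5→2]: (69.75+63.20)/2 × 0.5 = 33.2375
  [2→2.25]: (63.20+60.17)/2 × 0.25 = 15.42125
  Sum = 170.66125 µg/mL·hr
IV tail: 60.17/0.197 = 305.431; AUC_iv,0→∞ = 170.66125 + 305.431 = 476.09225 µg/mL·hr
Trapezoidal AUC_0→11.5 (oral capsule):
  [0→2]: (0.00+53.70)/2 × 2 = 53.7
  [2→4]: (53.70+46.79)/2 × 2 = 100.49
  [4→4.5]: (46.79+43.45)/2 × 0.5 = 22.56
  [4.5→6.5]: (43.45+30.69)/2 × 2 = 74.14
  [6.5→10.5]: (30.69+14.19)/2 × 4 = 89.76
  [10.5→11.5]: (14.19+11.66)/2 × 1 = 12.925
  Sum = 353.575 µg/mL·hr
oral capsule tail: 11.66/0.197 = 59.188; AUC_ev,0→∞ = 353.575 + 59.188 = 412.763 µg/mL·hr
F = (AUC_ev/D_ev)/(AUC_iv/D_iv) = (412.763/225)/(476.09225/150) = 1.8345/3.17395 = 0.5780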